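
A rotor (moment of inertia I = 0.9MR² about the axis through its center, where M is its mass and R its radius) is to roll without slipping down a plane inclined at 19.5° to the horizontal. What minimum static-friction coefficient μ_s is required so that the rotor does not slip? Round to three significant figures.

The moment of inertia is 0.9MR², giving k ≡ I/(MR²) = 0.9.
Newton's second law down the slope: Mg sinθ − f = Ma. The torque equation fR = Iα (with α = a/R) gives f = kMa.
These give a = g sinθ/(1+k) and the required friction f = kMg sinθ/(1+k).
With N = Mg cosθ, the no-slip condition f ≤ μN gives μ_min = f/N = k tanθ/(1+k).
μ_min = 0.9 × tan19.5° / 1.9 ≈ 0.168.

μ_min ≈ 0.168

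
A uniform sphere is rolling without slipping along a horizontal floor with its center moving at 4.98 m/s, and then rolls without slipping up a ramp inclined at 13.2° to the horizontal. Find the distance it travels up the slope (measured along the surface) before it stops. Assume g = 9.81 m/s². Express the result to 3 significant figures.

The moment of inertia is (2/5)MR², giving k ≡ I/(MR²) = 0.4.
The rolling condition ω = v/R makes the rotational term ½I(v/R)² = ½kMv², so KE_total = ½(1+k)Mv² = (7/10)Mv².
Setting this equal to Mgh gives the vertical rise h = (1+k)v₀²/(2g) = 1.4×4.98²/(2×9.81) = 1.77 m.
Along the incline, d = h/sinθ = 1.77/sin13.2° ≈ 7.75 m.

d ≈ 7.75 m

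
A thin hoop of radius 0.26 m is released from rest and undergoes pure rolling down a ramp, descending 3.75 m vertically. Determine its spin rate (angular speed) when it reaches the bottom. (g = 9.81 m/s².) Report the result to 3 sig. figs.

ω ≈ 23.3 rad/s

With I = MR², the ratio k = I/(MR²) is 1.
The rolling condition ω = v/R makes the rotational term ½I(v/R)² = ½kMv², so KE_total = ½(1+k)Mv² = Mv².
Energy conservation Mgh = ½(1+k)Mv² gives v = √(2gh/(1+k)) = √(2 × 9.81 × 3.75 / 2) = 6.065 m/s.
The angular speed follows from ω = v/R = 6.065/0.26 ≈ 23.3 rad/s.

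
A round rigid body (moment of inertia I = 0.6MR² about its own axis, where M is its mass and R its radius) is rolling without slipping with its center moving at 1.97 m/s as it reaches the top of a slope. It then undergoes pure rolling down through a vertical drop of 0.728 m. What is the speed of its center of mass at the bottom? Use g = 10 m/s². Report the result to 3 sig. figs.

Here I = 0.6MR², so the shape factor k = I/(MR²) = 0.6.
Pure rolling means v = ωR; then KE = ½Mv² + ½I(v/R)² = ½(1+k)Mv² = (4/5)Mv².
Conserving energy between top and bottom: (4/5)Mv² = (4/5)Mv₀² + Mgh, hence v² = v₀² + 2gh/(1+k).
v = √(1.97² + 2×10×0.728/1.6) = √12.98 ≈ 3.60 m/s.

v ≈ 3.60 m/s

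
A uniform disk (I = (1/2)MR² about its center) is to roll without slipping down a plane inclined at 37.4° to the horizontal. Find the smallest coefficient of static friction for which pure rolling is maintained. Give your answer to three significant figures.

With I = (1/2)MR², the ratio k = I/(MR²) is 0.5.
Translational: Mg sinθ − f = Ma. Rotational about the CM: fR = Iα = kMRa, so f = kMa.
These give a = g sinθ/(1+k) and the required friction f = kMg sinθ/(1+k).
With N = Mg cosθ, the no-slip condition f ≤ μN gives μ_min = f/N = k tanθ/(1+k).
μ_min = 0.5 × tan37.4° / 1.5 ≈ 0.255.

μ_min ≈ 0.255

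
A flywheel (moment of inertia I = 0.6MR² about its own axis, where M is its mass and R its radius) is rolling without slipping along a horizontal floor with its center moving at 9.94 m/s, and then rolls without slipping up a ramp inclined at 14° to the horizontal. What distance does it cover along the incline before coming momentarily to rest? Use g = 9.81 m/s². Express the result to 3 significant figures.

Here I = 0.6MR², so the shape factor k = I/(MR²) = 0.6.
Pure rolling means v = ωR; then KE = ½Mv² + ½I(v/R)² = ½(1+k)Mv² = (4/5)Mv².
Setting this equal to Mgh gives the vertical rise h = (1+k)v₀²/(2g) = 1.6×9.94²/(2×9.81) = 8.057 m.
Along the incline, d = h/sinθ = 8.057/sin14° ≈ 33.3 m.

d ≈ 33.3 m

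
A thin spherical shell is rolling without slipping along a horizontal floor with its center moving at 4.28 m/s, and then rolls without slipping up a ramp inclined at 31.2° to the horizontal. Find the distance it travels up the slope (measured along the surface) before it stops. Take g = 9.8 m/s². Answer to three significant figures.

d ≈ 3.01 m

For this body I = (2/3)MR², i.e. k = I/(MR²) = 2/3.
Pure rolling means v = ωR; then KE = ½Mv² + ½I(v/R)² = ½(1+k)Mv² = (5/6)Mv².
Setting this equal to Mgh gives the vertical rise h = (1+k)v₀²/(2g) = 1.667×4.28²/(2×9.8) = 1.558 m.
Along the incline, d = h/sinθ = 1.558/sin31.2° ≈ 3.01 m.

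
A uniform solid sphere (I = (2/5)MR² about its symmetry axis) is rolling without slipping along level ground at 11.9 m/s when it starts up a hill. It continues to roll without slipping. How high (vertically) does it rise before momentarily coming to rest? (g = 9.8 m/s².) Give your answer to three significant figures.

For this body I = (2/5)MR², i.e. k = I/(MR²) = 0.4.
Rolling without slipping gives ω = v/R, so the total kinetic energy is ½Mv² + ½Iω² = ½(1+k)Mv² = (7/10)Mv².
At the top the kinetic energy is zero, so (7/10)Mv₀² = Mgh.
Thus h = (1+k)v₀²/(2g) = 1.4 × 11.9² / (2 × 9.8) ≈ 10.1 m.

h ≈ 10.1 m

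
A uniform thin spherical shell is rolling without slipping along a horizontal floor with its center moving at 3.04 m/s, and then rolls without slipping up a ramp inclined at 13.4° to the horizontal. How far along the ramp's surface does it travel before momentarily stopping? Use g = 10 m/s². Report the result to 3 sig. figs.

d ≈ 3.32 m

The moment of inertia is (2/3)MR², giving k ≡ I/(MR²) = 2/3.
Pure rolling means v = ωR; then KE = ½Mv² + ½I(v/R)² = ½(1+k)Mv² = (5/6)Mv².
Setting this equal to Mgh gives the vertical rise h = (1+k)v₀²/(2g) = 1.667×3.04²/(2×10) = 0.7701 m.
The distance along the slope is d = h/sinθ = 0.7701/sin13.4° ≈ 3.32 m.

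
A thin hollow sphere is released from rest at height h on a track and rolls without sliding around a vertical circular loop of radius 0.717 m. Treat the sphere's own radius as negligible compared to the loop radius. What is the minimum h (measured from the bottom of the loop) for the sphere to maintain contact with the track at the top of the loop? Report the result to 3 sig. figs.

h_min ≈ 2.03 m

For this body I = (2/3)MR², i.e. k = I/(MR²) = 2/3.
At the top of the loop, the minimum-contact condition is Mg = Mv_top²/r, so v_top² = gr.
With ω = v/R, the kinetic energy at speed v is ½(1+k)Mv² = (5/6)Mv².
Energy conservation from release (height h) to the top (height 2r): Mgh = Mg(2r) + (5/6)M·gr.
Thus h_min = 2r + (1+k)r/2 = r(2 + 1.667/2) = 0.717 × 2.833 ≈ 2.03 m.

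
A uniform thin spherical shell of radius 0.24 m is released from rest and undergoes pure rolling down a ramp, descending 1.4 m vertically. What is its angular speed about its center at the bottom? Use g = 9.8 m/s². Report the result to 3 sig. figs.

Here I = (2/3)MR², so the shape factor k = I/(MR²) = 2/3.
Pure rolling means v = ωR; then KE = ½Mv² + ½I(v/R)² = ½(1+k)Mv² = (5/6)Mv².
Energy conservation Mgh = ½(1+k)Mv² gives v = √(2gh/(1+k)) = √(2 × 9.8 × 1.4 / 1.667) = 4.058 m/s.
The angular speed follows from ω = v/R = 4.058/0.24 ≈ 16.9 rad/s.

ω ≈ 16.9 rad/s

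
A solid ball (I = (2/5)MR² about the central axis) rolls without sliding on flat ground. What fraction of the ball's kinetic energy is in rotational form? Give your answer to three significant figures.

fraction ≈ 0.286

With I = (2/5)MR², the ratio k = I/(MR²) is 0.4.
With ω = v/R, KE_trans = ½Mv² and KE_rot = ½Iω² = ½kMv², so KE_total = ½(1+k)Mv².
The rotational fraction is therefore k/(1+k) = 0.4/1.4 ≈ 0.286.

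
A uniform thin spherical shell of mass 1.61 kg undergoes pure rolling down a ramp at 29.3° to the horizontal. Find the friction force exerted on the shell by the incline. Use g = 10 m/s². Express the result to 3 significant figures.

f ≈ 3.15 N

The moment of inertia is (2/3)MR², giving k ≡ I/(MR²) = 2/3.
Along the incline Mg sinθ − f = Ma, and torque about the center fR = Iα = kMR²(a/R) gives f = kMa.
Combining, a = g sinθ/(1+k) and f = kMa = kMg sinθ/(1+k).
f = (2/3) × 1.61 × 10 × sin29.3° / 1.667 ≈ 3.15 N.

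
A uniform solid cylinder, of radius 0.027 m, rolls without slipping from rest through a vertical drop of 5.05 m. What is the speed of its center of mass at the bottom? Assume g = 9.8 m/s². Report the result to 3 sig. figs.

Here I = (1/2)MR², so the shape factor k = I/(MR²) = 0.5.
Since it rolls without slipping, ω = v/R and KE = ½Mv² + ½Iω² = ½(1+k)Mv² = (3/4)Mv².
Setting Mgh = (3/4)Mv² gives v = √(2gh/(1+k)) = √(2·9.8·5.05/1.5) ≈ 8.12 m/s.

v ≈ 8.12 m/s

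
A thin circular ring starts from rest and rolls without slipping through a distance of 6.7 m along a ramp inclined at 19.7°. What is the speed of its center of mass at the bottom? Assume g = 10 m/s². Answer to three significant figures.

v ≈ 4.75 m/s

With I = MR², the ratio k = I/(MR²) is 1.
Since it rolls without slipping, ω = v/R and KE = ½Mv² + ½Iω² = ½(1+k)Mv² = Mv².
The vertical drop is h = L sinθ = 6.7 × sin19.7° = 2.259 m.
Energy conservation: Mgh = Mv², so v = √(2gh/(1+k)) = √(2 × 10 × 2.259 / 2) ≈ 4.75 m/s.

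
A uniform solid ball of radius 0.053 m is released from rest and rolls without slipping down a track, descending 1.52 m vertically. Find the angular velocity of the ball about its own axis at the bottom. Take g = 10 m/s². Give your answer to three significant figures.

ω ≈ 87.9 rad/s

For this body I = (2/5)MR², i.e. k = I/(MR²) = 0.4.
The rolling condition ω = v/R makes the rotational term ½I(v/R)² = ½kMv², so KE_total = ½(1+k)Mv² = (7/10)Mv².
Energy conservation Mgh = ½(1+k)Mv² gives v = √(2gh/(1+k)) = √(2 × 10 × 1.52 / 1.4) = 4.66 m/s.
The angular speed follows from ω = v/R = 4.66/0.053 ≈ 87.9 rad/s.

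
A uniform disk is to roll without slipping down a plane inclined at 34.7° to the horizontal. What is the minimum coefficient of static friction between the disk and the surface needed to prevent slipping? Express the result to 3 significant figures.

μ_min ≈ 0.231

Here I = (1/2)MR², so the shape factor k = I/(MR²) = 0.5.
Along the incline Mg sinθ − f = Ma, and torque about the center fR = Iα = kMR²(a/R) gives f = kMa.
These give a = g sinθ/(1+k) and the required friction f = kMg sinθ/(1+k).
The normal force is N = Mg cosθ, so μ_min = f/N = k tanθ/(1+k).
μ_min = 0.5 × tan34.7° / 1.5 ≈ 0.231.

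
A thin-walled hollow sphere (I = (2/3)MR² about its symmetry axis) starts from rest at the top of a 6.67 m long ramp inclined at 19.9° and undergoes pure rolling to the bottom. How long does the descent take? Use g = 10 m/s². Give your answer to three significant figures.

With I = (2/3)MR², the ratio k = I/(MR²) is 2/3.
Along the incline Mg sinθ − f = Ma, and torque about the center fR = Iα = kMR²(a/R) gives f = kMa.
Hence a = g sinθ/(1+k) = 10×sin19.9°/1.667 = 2.042 m/s².
Starting from rest, L = ½at², so t = √(2L/a) = √(2×6.67/2.042) ≈ 2.56 s.

t ≈ 2.56 s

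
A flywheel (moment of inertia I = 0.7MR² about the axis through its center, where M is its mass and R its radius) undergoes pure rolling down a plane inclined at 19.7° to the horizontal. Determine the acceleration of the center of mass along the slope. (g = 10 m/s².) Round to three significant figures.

For this body I = 0.7MR², i.e. k = I/(MR²) = 0.7.
Along the incline Mg sinθ − f = Ma, and torque about the center fR = Iα = kMR²(a/R) gives f = kMa.
Eliminating f: Mg sinθ = (1+k)Ma, so a = g sinθ/(1+k) = 10 × sin19.7° / 1.7 ≈ 1.98 m/s².

a ≈ 1.98 m/s²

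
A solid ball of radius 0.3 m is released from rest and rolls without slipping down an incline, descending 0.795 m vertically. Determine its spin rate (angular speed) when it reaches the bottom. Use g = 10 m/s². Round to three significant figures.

The moment of inertia is (2/5)MR², giving k ≡ I/(MR²) = 0.4.
Pure rolling means v = ωR; then KE = ½Mv² + ½I(v/R)² = ½(1+k)Mv² = (7/10)Mv².
Energy conservation Mgh = ½(1+k)Mv² gives v = √(2gh/(1+k)) = √(2 × 10 × 0.795 / 1.4) = 3.37 m/s.
Then ω = v/R = 3.37 / 0.3 ≈ 11.2 rad/s.

ω ≈ 11.2 rad/s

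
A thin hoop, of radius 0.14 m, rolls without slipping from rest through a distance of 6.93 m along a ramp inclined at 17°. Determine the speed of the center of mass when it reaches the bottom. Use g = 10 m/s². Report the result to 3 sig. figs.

With I = MR², the ratio k = I/(MR²) is 1.
Since it rolls without slipping, ω = v/R and KE = ½Mv² + ½Iω² = ½(1+k)Mv² = Mv².
The vertical drop is h = L sinθ = 6.93 × sin17° = 2.026 m.
Setting Mgh = Mv² gives v = √(2gh/(1+k)) = √(2·10·2.026/2) ≈ 4.50 m/s.

v ≈ 4.50 m/s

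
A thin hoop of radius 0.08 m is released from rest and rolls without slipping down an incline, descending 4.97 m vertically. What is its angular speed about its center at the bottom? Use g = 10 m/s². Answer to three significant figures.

For this body I = MR², i.e. k = I/(MR²) = 1.
Since it rolls without slipping, ω = v/R and KE = ½Mv² + ½Iω² = ½(1+k)Mv² = Mv².
Energy conservation Mgh = ½(1+k)Mv² gives v = √(2gh/(1+k)) = √(2 × 10 × 4.97 / 2) = 7.05 m/s.
Then ω = v/R = 7.05 / 0.08 ≈ 88.1 rad/s.

ω ≈ 88.1 rad/s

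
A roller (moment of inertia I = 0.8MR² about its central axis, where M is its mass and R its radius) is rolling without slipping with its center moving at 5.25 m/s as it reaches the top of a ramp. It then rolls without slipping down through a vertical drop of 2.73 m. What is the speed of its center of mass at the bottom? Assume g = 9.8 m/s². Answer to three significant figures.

v ≈ 7.57 m/s

Here I = 0.8MR², so the shape factor k = I/(MR²) = 0.8.
Rolling without slipping gives ω = v/R, so the total kinetic energy is ½Mv² + ½Iω² = ½(1+k)Mv² = (9/10)Mv².
Energy conservation: (9/10)Mv₀² + Mgh = (9/10)Mv², so v² = v₀² + 2gh/(1+k).
v = √(5.25² + 2×9.8×2.73/1.8) = √57.29 ≈ 7.57 m/s.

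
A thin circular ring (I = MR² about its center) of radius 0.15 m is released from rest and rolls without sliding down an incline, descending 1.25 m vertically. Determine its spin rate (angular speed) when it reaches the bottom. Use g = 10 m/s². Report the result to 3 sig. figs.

ω ≈ 23.6 rad/s

Here I = MR², so the shape factor k = I/(MR²) = 1.
Pure rolling means v = ωR; then KE = ½Mv² + ½I(v/R)² = ½(1+k)Mv² = Mv².
Energy conservation Mgh = ½(1+k)Mv² gives v = √(2gh/(1+k)) = √(2 × 10 × 1.25 / 2) = 3.536 m/s.
Then ω = v/R = 3.536 / 0.15 ≈ 23.6 rad/s.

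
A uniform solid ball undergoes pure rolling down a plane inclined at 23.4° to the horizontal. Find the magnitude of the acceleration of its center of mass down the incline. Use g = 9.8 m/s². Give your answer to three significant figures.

The moment of inertia is (2/5)MR², giving k ≡ I/(MR²) = 0.4.
Newton's second law down the slope: Mg sinθ − f = Ma. The torque equation fR = Iα (with α = a/R) gives f = kMa.
Eliminating f: Mg sinθ = (1+k)Ma, so a = g sinθ/(1+k) = 9.8 × sin23.4° / 1.4 ≈ 2.78 m/s².

a ≈ 2.78 m/s²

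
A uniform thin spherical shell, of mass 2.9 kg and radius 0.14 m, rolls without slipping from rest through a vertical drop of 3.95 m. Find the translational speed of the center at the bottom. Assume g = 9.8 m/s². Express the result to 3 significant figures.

With I = (2/3)MR², the ratio k = I/(MR²) is 2/3.
The rolling condition ω = v/R makes the rotational term ½I(v/R)² = ½kMv², so KE_total = ½(1+k)Mv² = (5/6)Mv².
Setting Mgh = (5/6)Mv² gives v = √(2gh/(1+k)) = √(2·9.8·3.95/1.667) ≈ 6.82 m/s.

v ≈ 6.82 m/s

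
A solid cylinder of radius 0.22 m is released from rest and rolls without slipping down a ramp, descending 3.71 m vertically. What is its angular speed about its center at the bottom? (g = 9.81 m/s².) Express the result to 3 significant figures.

ω ≈ 31.7 rad/s

The moment of inertia is (1/2)MR², giving k ≡ I/(MR²) = 0.5.
Pure rolling means v = ωR; then KE = ½Mv² + ½I(v/R)² = ½(1+k)Mv² = (3/4)Mv².
Energy conservation Mgh = ½(1+k)Mv² gives v = √(2gh/(1+k)) = √(2 × 9.81 × 3.71 / 1.5) = 6.966 m/s.
The angular speed follows from ω = v/R = 6.966/0.22 ≈ 31.7 rad/s.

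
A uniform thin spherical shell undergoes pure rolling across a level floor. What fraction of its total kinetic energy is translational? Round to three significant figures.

The moment of inertia is (2/3)MR², giving k ≡ I/(MR²) = 2/3.
Since ω = v/R, the translational part is ½Mv² and the rotational part is ½I(v/R)² = ½kMv²; the total is ½(1+k)Mv².
The translational fraction is therefore 1/(1+k) = 1/1.667 ≈ 0.600.

fraction ≈ 0.600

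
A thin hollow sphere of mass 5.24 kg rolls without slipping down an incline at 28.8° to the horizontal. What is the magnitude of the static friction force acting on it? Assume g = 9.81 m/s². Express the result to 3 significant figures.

With I = (2/3)MR², the ratio k = I/(MR²) is 2/3.
Translational: Mg sinθ − f = Ma. Rotational about the CM: fR = Iα = kMRa, so f = kMa.
Combining, a = g sinθ/(1+k) and f = kMa = kMg sinθ/(1+k).
f = (2/3) × 5.24 × 9.81 × sin28.8° / 1.667 ≈ 9.91 N.

f ≈ 9.91 N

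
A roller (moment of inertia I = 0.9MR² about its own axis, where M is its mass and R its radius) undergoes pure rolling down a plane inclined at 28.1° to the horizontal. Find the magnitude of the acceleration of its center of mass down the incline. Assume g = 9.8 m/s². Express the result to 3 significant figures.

a ≈ 2.43 m/s²

For this body I = 0.9MR², i.e. k = I/(MR²) = 0.9.
Translational: Mg sinθ − f = Ma. Rotational about the CM: fR = Iα = kMRa, so f = kMa.
Eliminating f: Mg sinθ = (1+k)Ma, so a = g sinθ/(1+k) = 9.8 × sin28.1° / 1.9 ≈ 2.43 m/s².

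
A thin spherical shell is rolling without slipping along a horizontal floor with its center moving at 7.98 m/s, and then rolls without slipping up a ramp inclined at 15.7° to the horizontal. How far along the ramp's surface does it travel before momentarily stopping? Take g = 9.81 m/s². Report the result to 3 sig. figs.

With I = (2/3)MR², the ratio k = I/(MR²) is 2/3.
Since it rolls without slipping, ω = v/R and KE = ½Mv² + ½Iω² = ½(1+k)Mv² = (5/6)Mv².
Setting this equal to Mgh gives the vertical rise h = (1+k)v₀²/(2g) = 1.667×7.98²/(2×9.81) = 5.409 m.
Along the incline, d = h/sinθ = 5.409/sin15.7° ≈ 20.0 m.

d ≈ 20.0 m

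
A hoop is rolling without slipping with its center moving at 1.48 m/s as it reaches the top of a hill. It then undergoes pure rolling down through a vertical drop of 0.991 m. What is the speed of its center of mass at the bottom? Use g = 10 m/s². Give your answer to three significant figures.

With I = MR², the ratio k = I/(MR²) is 1.
The rolling condition ω = v/R makes the rotational term ½I(v/R)² = ½kMv², so KE_total = ½(1+k)Mv² = Mv².
Conserving energy between top and bottom: Mv² = Mv₀² + Mgh, hence v² = v₀² + 2gh/(1+k).
v = √(1.48² + 2×10×0.991/2) = √12.1 ≈ 3.48 m/s.

v ≈ 3.48 m/s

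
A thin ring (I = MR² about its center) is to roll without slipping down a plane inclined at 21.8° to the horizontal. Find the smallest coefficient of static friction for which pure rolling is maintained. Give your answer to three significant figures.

The moment of inertia is MR², giving k ≡ I/(MR²) = 1.
Newton's second law down the slope: Mg sinθ − f = Ma. The torque equation fR = Iα (with α = a/R) gives f = kMa.
These give a = g sinθ/(1+k) and the required friction f = kMg sinθ/(1+k).
With N = Mg cosθ, the no-slip condition f ≤ μN gives μ_min = f/N = k tanθ/(1+k).
μ_min = 1 × tan21.8° / 2 ≈ 0.200.

μ_min ≈ 0.200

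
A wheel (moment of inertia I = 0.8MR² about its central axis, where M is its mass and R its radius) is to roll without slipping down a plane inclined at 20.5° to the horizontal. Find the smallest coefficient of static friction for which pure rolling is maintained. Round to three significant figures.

The moment of inertia is 0.8MR², giving k ≡ I/(MR²) = 0.8.
Newton's second law down the slope: Mg sinθ − f = Ma. The torque equation fR = Iα (with α = a/R) gives f = kMa.
These give a = g sinθ/(1+k) and the required friction f = kMg sinθ/(1+k).
The normal force is N = Mg cosθ, so μ_min = f/N = k tanθ/(1+k).
μ_min = 0.8 × tan20.5° / 1.8 ≈ 0.166.

μ_min ≈ 0.166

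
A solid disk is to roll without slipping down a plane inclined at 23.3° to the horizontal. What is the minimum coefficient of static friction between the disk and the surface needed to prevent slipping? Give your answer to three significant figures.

Here I = (1/2)MR², so the shape factor k = I/(MR²) = 0.5.
Newton's second law down the slope: Mg sinθ − f = Ma. The torque equation fR = Iα (with α = a/R) gives f = kMa.
These give a = g sinθ/(1+k) and the required friction f = kMg sinθ/(1+k).
With N = Mg cosθ, the no-slip condition f ≤ μN gives μ_min = f/N = k tanθ/(1+k).
μ_min = 0.5 × tan23.3° / 1.5 ≈ 0.144.

μ_min ≈ 0.144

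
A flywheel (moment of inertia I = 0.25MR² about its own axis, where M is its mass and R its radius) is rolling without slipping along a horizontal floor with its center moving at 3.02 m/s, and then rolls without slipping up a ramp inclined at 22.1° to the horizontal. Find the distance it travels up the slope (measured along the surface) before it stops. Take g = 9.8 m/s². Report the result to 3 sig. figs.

d ≈ 1.55 m

The moment of inertia is 0.25MR², giving k ≡ I/(MR²) = 0.25.
Pure rolling means v = ωR; then KE = ½Mv² + ½I(v/R)² = ½(1+k)Mv² = (5/8)Mv².
Setting this equal to Mgh gives the vertical rise h = (1+k)v₀²/(2g) = 1.25×3.02²/(2×9.8) = 0.5817 m.
The distance along the slope is d = h/sinθ = 0.5817/sin22.1° ≈ 1.55 m.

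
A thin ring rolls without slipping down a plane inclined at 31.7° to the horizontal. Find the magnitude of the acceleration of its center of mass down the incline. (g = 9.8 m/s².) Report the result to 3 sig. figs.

a ≈ 2.57 m/s²

With I = MR², the ratio k = I/(MR²) is 1.
Newton's second law down the slope: Mg sinθ − f = Ma. The torque equation fR = Iα (with α = a/R) gives f = kMa.
Eliminating f: Mg sinθ = (1+k)Ma, so a = g sinθ/(1+k) = 9.8 × sin31.7° / 2 ≈ 2.57 m/s².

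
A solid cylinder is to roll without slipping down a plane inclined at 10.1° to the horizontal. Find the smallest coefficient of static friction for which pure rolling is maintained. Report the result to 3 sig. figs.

μ_min ≈ 0.0594

Here I = (1/2)MR², so the shape factor k = I/(MR²) = 0.5.
Along the incline Mg sinθ − f = Ma, and torque about the center fR = Iα = kMR²(a/R) gives f = kMa.
These give a = g sinθ/(1+k) and the required friction f = kMg sinθ/(1+k).
With N = Mg cosθ, the no-slip condition f ≤ μN gives μ_min = f/N = k tanθ/(1+k).
μ_min = 0.5 × tan10.1° / 1.5 ≈ 0.0594.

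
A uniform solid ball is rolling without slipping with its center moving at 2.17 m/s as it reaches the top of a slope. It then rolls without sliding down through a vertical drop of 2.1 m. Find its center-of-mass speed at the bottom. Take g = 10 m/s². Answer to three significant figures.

v ≈ 5.89 m/s

The moment of inertia is (2/5)MR², giving k ≡ I/(MR²) = 0.4.
The rolling condition ω = v/R makes the rotational term ½I(v/R)² = ½kMv², so KE_total = ½(1+k)Mv² = (7/10)Mv².
Energy conservation: (7/10)Mv₀² + Mgh = (7/10)Mv², so v² = v₀² + 2gh/(1+k).
v = √(2.17² + 2×10×2.1/1.4) = √34.71 ≈ 5.89 m/s.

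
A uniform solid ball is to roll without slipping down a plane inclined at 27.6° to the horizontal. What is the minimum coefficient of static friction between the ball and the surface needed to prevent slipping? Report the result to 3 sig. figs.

μ_min ≈ 0.149

With I = (2/5)MR², the ratio k = I/(MR²) is 0.4.
Along the incline Mg sinθ − f = Ma, and torque about the center fR = Iα = kMR²(a/R) gives f = kMa.
These give a = g sinθ/(1+k) and the required friction f = kMg sinθ/(1+k).
The normal force is N = Mg cosθ, so μ_min = f/N = k tanθ/(1+k).
μ_min = 0.4 × tan27.6° / 1.4 ≈ 0.149.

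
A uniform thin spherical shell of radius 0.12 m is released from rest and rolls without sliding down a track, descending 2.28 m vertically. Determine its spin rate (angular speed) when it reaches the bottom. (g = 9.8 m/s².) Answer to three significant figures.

ω ≈ 43.2 rad/s

Here I = (2/3)MR², so the shape factor k = I/(MR²) = 2/3.
Since it rolls without slipping, ω = v/R and KE = ½Mv² + ½Iω² = ½(1+k)Mv² = (5/6)Mv².
Energy conservation Mgh = ½(1+k)Mv² gives v = √(2gh/(1+k)) = √(2 × 9.8 × 2.28 / 1.667) = 5.178 m/s.
Then ω = v/R = 5.178 / 0.12 ≈ 43.2 rad/s.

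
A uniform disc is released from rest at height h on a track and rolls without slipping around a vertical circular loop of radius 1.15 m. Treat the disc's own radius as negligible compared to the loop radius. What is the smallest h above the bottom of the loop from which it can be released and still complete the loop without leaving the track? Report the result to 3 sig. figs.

h_min ≈ 3.16 m

The moment of inertia is (1/2)MR², giving k ≡ I/(MR²) = 0.5.
At the top of the loop, the minimum-contact condition is Mg = Mv_top²/r, so v_top² = gr.
With ω = v/R, the kinetic energy at speed v is ½(1+k)Mv² = (3/4)Mv².
Energy conservation from release (height h) to the top (height 2r): Mgh = Mg(2r) + (3/4)M·gr.
Thus h_min = 2r + (1+k)r/2 = r(2 + 1.5/2) = 1.15 × 2.75 ≈ 3.16 m.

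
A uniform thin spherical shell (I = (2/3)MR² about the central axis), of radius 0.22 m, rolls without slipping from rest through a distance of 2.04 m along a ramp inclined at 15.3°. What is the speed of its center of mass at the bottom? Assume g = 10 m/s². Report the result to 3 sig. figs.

v ≈ 2.54 m/s

With I = (2/3)MR², the ratio k = I/(MR²) is 2/3.
Since it rolls without slipping, ω = v/R and KE = ½Mv² + ½Iω² = ½(1+k)Mv² = (5/6)Mv².
The vertical drop is h = L sinθ = 2.04 × sin15.3° = 0.5383 m.
Setting Mgh = (5/6)Mv² gives v = √(2gh/(1+k)) = √(2·10·0.5383/1.667) ≈ 2.54 m/s.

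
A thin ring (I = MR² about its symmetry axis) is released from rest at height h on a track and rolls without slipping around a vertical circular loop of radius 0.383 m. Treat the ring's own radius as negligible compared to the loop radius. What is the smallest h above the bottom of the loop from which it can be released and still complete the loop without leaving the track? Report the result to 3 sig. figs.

Here I = MR², so the shape factor k = I/(MR²) = 1.
At the top of the loop, the minimum-contact condition is Mg = Mv_top²/r, so v_top² = gr.
With ω = v/R, the kinetic energy at speed v is ½(1+k)Mv² = Mv².
Energy conservation from release (height h) to the top (height 2r): Mgh = Mg(2r) + M·gr.
Thus h_min = 2r + (1+k)r/2 = r(2 + 2/2) = 0.383 × 3 ≈ 1.15 m.

h_min ≈ 1.15 m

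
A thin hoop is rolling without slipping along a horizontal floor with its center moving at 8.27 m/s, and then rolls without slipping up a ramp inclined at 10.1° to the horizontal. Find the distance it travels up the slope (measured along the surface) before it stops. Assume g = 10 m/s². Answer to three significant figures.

d ≈ 39.0 m

Here I = MR², so the shape factor k = I/(MR²) = 1.
Rolling without slipping gives ω = v/R, so the total kinetic energy is ½Mv² + ½Iω² = ½(1+k)Mv² = Mv².
Setting this equal to Mgh gives the vertical rise h = (1+k)v₀²/(2g) = 2×8.27²/(2×10) = 6.839 m.
The distance along the slope is d = h/sinθ = 6.839/sin10.1° ≈ 39.0 m.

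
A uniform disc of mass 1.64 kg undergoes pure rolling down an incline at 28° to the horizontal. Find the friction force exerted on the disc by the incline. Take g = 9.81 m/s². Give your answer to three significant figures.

f ≈ 2.52 N

With I = (1/2)MR², the ratio k = I/(MR²) is 0.5.
Translational: Mg sinθ − f = Ma. Rotational about the CM: fR = Iα = kMRa, so f = kMa.
Combining, a = g sinθ/(1+k) and f = kMa = kMg sinθ/(1+k).
f = 0.5 × 1.64 × 9.81 × sin28° / 1.5 ≈ 2.52 N.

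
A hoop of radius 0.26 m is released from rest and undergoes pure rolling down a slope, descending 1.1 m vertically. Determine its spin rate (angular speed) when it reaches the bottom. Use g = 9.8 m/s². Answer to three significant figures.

ω ≈ 12.6 rad/s

With I = MR², the ratio k = I/(MR²) is 1.
Rolling without slipping gives ω = v/R, so the total kinetic energy is ½Mv² + ½Iω² = ½(1+k)Mv² = Mv².
Energy conservation Mgh = ½(1+k)Mv² gives v = √(2gh/(1+k)) = √(2 × 9.8 × 1.1 / 2) = 3.283 m/s.
The angular speed follows from ω = v/R = 3.283/0.26 ≈ 12.6 rad/s.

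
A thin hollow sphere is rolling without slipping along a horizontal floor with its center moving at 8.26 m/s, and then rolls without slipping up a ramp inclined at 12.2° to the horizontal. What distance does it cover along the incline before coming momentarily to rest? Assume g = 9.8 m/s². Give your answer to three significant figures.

d ≈ 27.5 m

The moment of inertia is (2/3)MR², giving k ≡ I/(MR²) = 2/3.
The rolling condition ω = v/R makes the rotational term ½I(v/R)² = ½kMv², so KE_total = ½(1+k)Mv² = (5/6)Mv².
Setting this equal to Mgh gives the vertical rise h = (1+k)v₀²/(2g) = 1.667×8.26²/(2×9.8) = 5.802 m.
The distance along the slope is d = h/sinθ = 5.802/sin12.2° ≈ 27.5 m.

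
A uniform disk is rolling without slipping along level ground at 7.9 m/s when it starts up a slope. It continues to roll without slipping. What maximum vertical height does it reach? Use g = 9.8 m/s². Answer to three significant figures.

h ≈ 4.78 m

Here I = (1/2)MR², so the shape factor k = I/(MR²) = 0.5.
The rolling condition ω = v/R makes the rotational term ½I(v/R)² = ½kMv², so KE_total = ½(1+k)Mv² = (3/4)Mv².
All of this converts to potential energy at the highest point: (3/4)Mv₀² = Mgh.
Thus h = (1+k)v₀²/(2g) = 1.5 × 7.9² / (2 × 9.8) ≈ 4.78 m.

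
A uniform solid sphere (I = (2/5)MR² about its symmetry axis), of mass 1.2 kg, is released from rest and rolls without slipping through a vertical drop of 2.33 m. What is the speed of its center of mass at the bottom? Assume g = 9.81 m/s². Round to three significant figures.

v ≈ 5.71 m/s

The moment of inertia is (2/5)MR², giving k ≡ I/(MR²) = 0.4.
Rolling without slipping gives ω = v/R, so the total kinetic energy is ½Mv² + ½Iω² = ½(1+k)Mv² = (7/10)Mv².
Energy conservation: Mgh = (7/10)Mv², so v = √(2gh/(1+k)) = √(2 × 9.81 × 2.33 / 1.4) ≈ 5.71 m/s.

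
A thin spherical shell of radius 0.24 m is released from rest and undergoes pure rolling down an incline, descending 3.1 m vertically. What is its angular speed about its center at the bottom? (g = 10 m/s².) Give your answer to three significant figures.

For this body I = (2/3)MR², i.e. k = I/(MR²) = 2/3.
Rolling without slipping gives ω = v/R, so the total kinetic energy is ½Mv² + ½Iω² = ½(1+k)Mv² = (5/6)Mv².
Energy conservation Mgh = ½(1+k)Mv² gives v = √(2gh/(1+k)) = √(2 × 10 × 3.1 / 1.667) = 6.099 m/s.
The angular speed follows from ω = v/R = 6.099/0.24 ≈ 25.4 rad/s.

ω ≈ 25.4 rad/s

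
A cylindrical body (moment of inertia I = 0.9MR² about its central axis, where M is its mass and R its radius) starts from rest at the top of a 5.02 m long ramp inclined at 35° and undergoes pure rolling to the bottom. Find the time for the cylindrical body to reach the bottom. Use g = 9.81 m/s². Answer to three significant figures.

For this body I = 0.9MR², i.e. k = I/(MR²) = 0.9.
Along the incline Mg sinθ − f = Ma, and torque about the center fR = Iα = kMR²(a/R) gives f = kMa.
Hence a = g sinθ/(1+k) = 9.81×sin35°/1.9 = 2.961 m/s².
Starting from rest, L = ½at², so t = √(2L/a) = √(2×5.02/2.961) ≈ 1.84 s.

t ≈ 1.84 s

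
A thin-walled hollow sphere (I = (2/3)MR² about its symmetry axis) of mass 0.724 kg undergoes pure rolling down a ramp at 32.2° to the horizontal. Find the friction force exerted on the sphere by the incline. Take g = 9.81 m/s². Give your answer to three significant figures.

The moment of inertia is (2/3)MR², giving k ≡ I/(MR²) = 2/3.
Newton's second law down the slope: Mg sinθ − f = Ma. The torque equation fR = Iα (with α = a/R) gives f = kMa.
Combining, a = g sinθ/(1+k) and f = kMa = kMg sinθ/(1+k).
f = (2/3) × 0.724 × 9.81 × sin32.2° / 1.667 ≈ 1.51 N.

f ≈ 1.51 N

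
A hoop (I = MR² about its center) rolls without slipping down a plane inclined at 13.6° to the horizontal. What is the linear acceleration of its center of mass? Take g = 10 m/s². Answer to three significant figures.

With I = MR², the ratio k = I/(MR²) is 1.
Along the incline Mg sinθ − f = Ma, and torque about the center fR = Iα = kMR²(a/R) gives f = kMa.
Eliminating f: Mg sinθ = (1+k)Ma, so a = g sinθ/(1+k) = 10 × sin13.6° / 2 ≈ 1.18 m/s².

a ≈ 1.18 m/s²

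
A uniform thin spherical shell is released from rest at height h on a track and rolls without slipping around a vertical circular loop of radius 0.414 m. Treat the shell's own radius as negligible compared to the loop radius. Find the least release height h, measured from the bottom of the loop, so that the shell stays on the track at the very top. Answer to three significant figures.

h_min ≈ 1.17 m

With I = (2/3)MR², the ratio k = I/(MR²) is 2/3.
At the top of the loop, the minimum-contact condition is Mg = Mv_top²/r, so v_top² = gr.
With ω = v/R, the kinetic energy at speed v is ½(1+k)Mv² = (5/6)Mv².
Energy conservation from release (height h) to the top (height 2r): Mgh = Mg(2r) + (5/6)M·gr.
Thus h_min = 2r + (1+k)r/2 = r(2 + 1.667/2) = 0.414 × 2.833 ≈ 1.17 m.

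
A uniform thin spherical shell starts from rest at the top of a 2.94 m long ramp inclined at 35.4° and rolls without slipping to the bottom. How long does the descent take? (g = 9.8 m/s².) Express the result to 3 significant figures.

For this body I = (2/3)MR², i.e. k = I/(MR²) = 2/3.
Translational: Mg sinθ − f = Ma. Rotational about the CM: fR = Iα = kMRa, so f = kMa.
Hence a = g sinθ/(1+k) = 9.8×sin35.4°/1.667 = 3.406 m/s².
Starting from rest, L = ½at², so t = √(2L/a) = √(2×2.94/3.406) ≈ 1.31 s.

t ≈ 1.31 s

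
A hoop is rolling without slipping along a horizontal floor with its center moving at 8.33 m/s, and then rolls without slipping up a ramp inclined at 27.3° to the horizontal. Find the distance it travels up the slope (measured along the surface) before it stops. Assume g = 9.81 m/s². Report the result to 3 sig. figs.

d ≈ 15.4 m

Here I = MR², so the shape factor k = I/(MR²) = 1.
The rolling condition ω = v/R makes the rotational term ½I(v/R)² = ½kMv², so KE_total = ½(1+k)Mv² = Mv².
Setting this equal to Mgh gives the vertical rise h = (1+k)v₀²/(2g) = 2×8.33²/(2×9.81) = 7.073 m.
The distance along the slope is d = h/sinθ = 7.073/sin27.3° ≈ 15.4 m.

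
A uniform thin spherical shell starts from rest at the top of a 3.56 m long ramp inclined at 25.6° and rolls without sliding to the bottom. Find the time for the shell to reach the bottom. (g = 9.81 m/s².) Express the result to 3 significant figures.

t ≈ 1.67 s

Here I = (2/3)MR², so the shape factor k = I/(MR²) = 2/3.
Along the incline Mg sinθ − f = Ma, and torque about the center fR = Iα = kMR²(a/R) gives f = kMa.
Hence a = g sinθ/(1+k) = 9.81×sin25.6°/1.667 = 2.543 m/s².
Starting from rest, L = ½at², so t = √(2L/a) = √(2×3.56/2.543) ≈ 1.67 s.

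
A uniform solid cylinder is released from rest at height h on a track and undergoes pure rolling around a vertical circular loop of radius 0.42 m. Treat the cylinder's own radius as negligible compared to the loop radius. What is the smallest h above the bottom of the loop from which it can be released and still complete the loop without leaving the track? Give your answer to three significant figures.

h_min ≈ 1.16 m

The moment of inertia is (1/2)MR², giving k ≡ I/(MR²) = 0.5.
At the top of the loop, the minimum-contact condition is Mg = Mv_top²/r, so v_top² = gr.
With ω = v/R, the kinetic energy at speed v is ½(1+k)Mv² = (3/4)Mv².
Energy conservation from release (height h) to the top (height 2r): Mgh = Mg(2r) + (3/4)M·gr.
Thus h_min = 2r + (1+k)r/2 = r(2 + 1.5/2) = 0.42 × 2.75 ≈ 1.16 m.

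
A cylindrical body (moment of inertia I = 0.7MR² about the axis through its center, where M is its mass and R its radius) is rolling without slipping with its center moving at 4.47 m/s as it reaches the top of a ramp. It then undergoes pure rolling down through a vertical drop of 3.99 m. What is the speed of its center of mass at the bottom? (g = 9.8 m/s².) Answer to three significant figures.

v ≈ 8.12 m/s

Here I = 0.7MR², so the shape factor k = I/(MR²) = 0.7.
Since it rolls without slipping, ω = v/R and KE = ½Mv² + ½Iω² = ½(1+k)Mv² = (17/20)Mv².
Energy conservation: (17/20)Mv₀² + Mgh = (17/20)Mv², so v² = v₀² + 2gh/(1+k).
v = √(4.47² + 2×9.8×3.99/1.7) = √65.98 ≈ 8.12 m/s.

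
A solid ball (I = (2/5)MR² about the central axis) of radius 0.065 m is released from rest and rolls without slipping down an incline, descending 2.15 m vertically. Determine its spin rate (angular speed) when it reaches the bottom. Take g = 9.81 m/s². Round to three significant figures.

ω ≈ 84.4 rad/s

For this body I = (2/5)MR², i.e. k = I/(MR²) = 0.4.
Since it rolls without slipping, ω = v/R and KE = ½Mv² + ½Iω² = ½(1+k)Mv² = (7/10)Mv².
Energy conservation Mgh = ½(1+k)Mv² gives v = √(2gh/(1+k)) = √(2 × 9.81 × 2.15 / 1.4) = 5.489 m/s.
Then ω = v/R = 5.489 / 0.065 ≈ 84.4 rad/s.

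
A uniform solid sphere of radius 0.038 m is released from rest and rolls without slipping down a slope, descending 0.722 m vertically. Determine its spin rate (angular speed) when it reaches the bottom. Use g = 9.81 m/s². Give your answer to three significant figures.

For this body I = (2/5)MR², i.e. k = I/(MR²) = 0.4.
Pure rolling means v = ωR; then KE = ½Mv² + ½I(v/R)² = ½(1+k)Mv² = (7/10)Mv².
Energy conservation Mgh = ½(1+k)Mv² gives v = √(2gh/(1+k)) = √(2 × 9.81 × 0.722 / 1.4) = 3.181 m/s.
The angular speed follows from ω = v/R = 3.181/0.038 ≈ 83.7 rad/s.

ω ≈ 83.7 rad/s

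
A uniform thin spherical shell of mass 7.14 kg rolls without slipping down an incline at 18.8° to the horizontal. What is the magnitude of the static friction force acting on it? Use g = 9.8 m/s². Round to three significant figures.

The moment of inertia is (2/3)MR², giving k ≡ I/(MR²) = 2/3.
Translational: Mg sinθ − f = Ma. Rotational about the CM: fR = Iα = kMRa, so f = kMa.
Combining, a = g sinθ/(1+k) and f = kMa = kMg sinθ/(1+k).
f = (2/3) × 7.14 × 9.8 × sin18.8° / 1.667 ≈ 9.02 N.

f ≈ 9.02 N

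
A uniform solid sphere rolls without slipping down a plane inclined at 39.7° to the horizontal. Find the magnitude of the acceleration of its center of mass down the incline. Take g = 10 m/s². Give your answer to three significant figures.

a ≈ 4.56 m/s²

For this body I = (2/5)MR², i.e. k = I/(MR²) = 0.4.
Newton's second law down the slope: Mg sinθ − f = Ma. The torque equation fR = Iα (with α = a/R) gives f = kMa.
Eliminating f: Mg sinθ = (1+k)Ma, so a = g sinθ/(1+k) = 10 × sin39.7° / 1.4 ≈ 4.56 m/s².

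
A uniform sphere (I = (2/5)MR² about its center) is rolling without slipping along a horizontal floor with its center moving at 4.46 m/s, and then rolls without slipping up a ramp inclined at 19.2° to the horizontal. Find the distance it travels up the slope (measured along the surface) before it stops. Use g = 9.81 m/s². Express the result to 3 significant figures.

The moment of inertia is (2/5)MR², giving k ≡ I/(MR²) = 0.4.
The rolling condition ω = v/R makes the rotational term ½I(v/R)² = ½kMv², so KE_total = ½(1+k)Mv² = (7/10)Mv².
Setting this equal to Mgh gives the vertical rise h = (1+k)v₀²/(2g) = 1.4×4.46²/(2×9.81) = 1.419 m.
Along the incline, d = h/sinθ = 1.419/sin19.2° ≈ 4.32 m.

d ≈ 4.32 m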